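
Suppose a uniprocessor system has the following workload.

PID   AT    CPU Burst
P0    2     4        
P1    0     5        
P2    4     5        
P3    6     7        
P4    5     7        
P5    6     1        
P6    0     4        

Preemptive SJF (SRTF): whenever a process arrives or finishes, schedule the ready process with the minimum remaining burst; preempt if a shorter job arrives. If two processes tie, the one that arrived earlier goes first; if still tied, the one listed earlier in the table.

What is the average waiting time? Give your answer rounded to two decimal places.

8.00

Schedule: | P6 0-4 | P0 4-6 | P5 6-7 | P0 7-9 | P1 9-14 | P2 14-19 | P4 19-26 | P3 26-33 |
Completion: P0=9  P1=14  P2=19  P3=33  P4=26  P5=7  P6=4
Waiting times: P0=3, P1=9, P2=10, P3=20, P4=14, P5=0, P6=0
Average waiting = (3+9+10+20+14+0+0) / 7 = 56/7 = 8.00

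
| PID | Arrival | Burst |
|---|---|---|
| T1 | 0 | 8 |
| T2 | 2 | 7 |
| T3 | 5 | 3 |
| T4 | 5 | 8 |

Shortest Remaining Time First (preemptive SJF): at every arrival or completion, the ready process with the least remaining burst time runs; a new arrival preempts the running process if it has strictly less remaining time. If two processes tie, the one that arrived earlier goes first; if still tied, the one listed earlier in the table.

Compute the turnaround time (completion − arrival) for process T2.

Timeline: | T1 0-8 | T3 8-11 | T2 11-18 | T4 18-26 |
Completion: T1=8  T2=18  T3=11  T4=26
Turnaround(T2) = completion − arrival = 18 − 2 = 16

16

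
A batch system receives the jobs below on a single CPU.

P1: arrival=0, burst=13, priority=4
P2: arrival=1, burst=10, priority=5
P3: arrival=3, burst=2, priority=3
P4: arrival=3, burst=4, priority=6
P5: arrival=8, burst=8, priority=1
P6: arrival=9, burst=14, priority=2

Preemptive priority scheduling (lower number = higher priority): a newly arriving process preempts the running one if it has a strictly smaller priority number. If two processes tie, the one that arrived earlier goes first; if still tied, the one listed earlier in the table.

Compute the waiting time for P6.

Schedule: | P1 0-3 | P3 3-5 | P1 5-8 | P5 8-16 | P6 16-30 | P1 30-37 | P2 37-47 | P4 47-51 |
Completion: P1=37  P2=47  P3=5  P4=51  P5=16  P6=30
Waiting(P6) = turnaround − burst = 21 − 14 = 7

7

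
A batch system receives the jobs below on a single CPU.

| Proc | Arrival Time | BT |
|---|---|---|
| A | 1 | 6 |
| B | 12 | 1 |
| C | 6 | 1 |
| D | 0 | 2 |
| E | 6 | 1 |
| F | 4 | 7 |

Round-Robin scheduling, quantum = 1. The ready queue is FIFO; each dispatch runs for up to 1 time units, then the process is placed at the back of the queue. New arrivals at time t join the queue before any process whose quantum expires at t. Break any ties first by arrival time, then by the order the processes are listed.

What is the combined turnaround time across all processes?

Gantt: | D 0-1 | A 1-2 | D 2-3 | A 3-4 | F 4-5 | A 5-6 | F 6-7 | C 7-8 | E 8-9 | A 9-10 | F 10-11 | A 11-12 | F 12-13 | B 13-14 | A 14-15 | F 15-18 |
Completion: A=15  B=14  C=8  D=3  E=9  F=18
Turnaround = completion − arrival: A=14, B=2, C=2, D=3, E=3, F=14
Total turnaround = 14 + 2 + 2 + 3 + 3 + 14 = 38

38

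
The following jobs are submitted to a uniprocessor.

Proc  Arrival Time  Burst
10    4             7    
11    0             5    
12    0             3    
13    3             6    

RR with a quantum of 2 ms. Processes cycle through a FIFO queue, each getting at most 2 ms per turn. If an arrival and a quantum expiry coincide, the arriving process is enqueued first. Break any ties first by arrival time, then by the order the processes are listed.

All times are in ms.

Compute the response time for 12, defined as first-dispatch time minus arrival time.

Timeline: | 11 0-2 | 12 2-4 | 11 4-6 | 13 6-8 | 10 8-10 | 12 10-11 | 11 11-12 | 13 12-14 | 10 14-16 | 13 16-18 | 10 18-21 |
Completion: 10=21  11=12  12=11  13=18
Response(12) = first start − arrival = 2 − 0 = 2

2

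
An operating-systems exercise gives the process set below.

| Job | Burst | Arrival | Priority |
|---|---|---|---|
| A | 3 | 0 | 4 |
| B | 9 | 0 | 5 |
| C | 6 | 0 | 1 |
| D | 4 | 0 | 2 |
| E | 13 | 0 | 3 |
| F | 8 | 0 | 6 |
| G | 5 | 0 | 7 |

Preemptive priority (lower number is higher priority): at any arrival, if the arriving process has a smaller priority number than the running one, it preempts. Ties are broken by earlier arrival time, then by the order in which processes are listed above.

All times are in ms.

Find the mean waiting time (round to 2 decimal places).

20.43

Timeline: | C 0-6 | D 6-10 | E 10-23 | A 23-26 | B 26-35 | F 35-43 | G 43-48 |
Completion: A=26  B=35  C=6  D=10  E=23  F=43  G=48
Turnaround (C−A): A=26  B=35  C=6  D=10  E=23  F=43  G=48
Waiting times: A=23, B=26, C=0, D=6, E=10, F=35, G=43
Average waiting = (23+26+0+6+10+35+43) / 7 = 143/7 = 20.43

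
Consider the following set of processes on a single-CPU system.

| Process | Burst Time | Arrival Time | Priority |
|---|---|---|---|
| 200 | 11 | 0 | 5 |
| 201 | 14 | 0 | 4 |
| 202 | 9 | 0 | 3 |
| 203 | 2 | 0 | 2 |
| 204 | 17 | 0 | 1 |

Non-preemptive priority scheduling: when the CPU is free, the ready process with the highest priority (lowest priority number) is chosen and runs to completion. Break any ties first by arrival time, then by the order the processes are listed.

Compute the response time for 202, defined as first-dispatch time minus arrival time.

Schedule: | 204 0-17 | 203 17-19 | 202 19-28 | 201 28-42 | 200 42-53 |
Completion: 200=53  201=42  202=28  203=19  204=17
Turnaround (C−A): 200=53  201=42  202=28  203=19  204=17
Response(202) = first start − arrival = 19 − 0 = 19

19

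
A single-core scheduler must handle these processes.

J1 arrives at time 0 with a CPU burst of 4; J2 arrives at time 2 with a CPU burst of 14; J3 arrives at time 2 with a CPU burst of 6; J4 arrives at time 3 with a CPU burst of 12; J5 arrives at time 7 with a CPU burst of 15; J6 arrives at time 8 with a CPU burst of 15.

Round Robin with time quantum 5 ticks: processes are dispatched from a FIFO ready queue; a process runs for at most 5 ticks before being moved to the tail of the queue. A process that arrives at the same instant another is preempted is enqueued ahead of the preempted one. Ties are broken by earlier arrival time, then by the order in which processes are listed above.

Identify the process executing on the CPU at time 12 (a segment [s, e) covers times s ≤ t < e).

J3

Timeline: | J1 0-4 | J2 4-9 | J3 9-14 | J4 14-19 | J5 19-24 | J6 24-29 | J2 29-34 | J3 34-35 | J4 35-40 | J5 40-45 | J6 45-50 | J2 50-54 | J4 54-56 | J5 56-61 | J6 61-66 |
Completion: J1=4  J2=54  J3=35  J4=56  J5=61  J6=66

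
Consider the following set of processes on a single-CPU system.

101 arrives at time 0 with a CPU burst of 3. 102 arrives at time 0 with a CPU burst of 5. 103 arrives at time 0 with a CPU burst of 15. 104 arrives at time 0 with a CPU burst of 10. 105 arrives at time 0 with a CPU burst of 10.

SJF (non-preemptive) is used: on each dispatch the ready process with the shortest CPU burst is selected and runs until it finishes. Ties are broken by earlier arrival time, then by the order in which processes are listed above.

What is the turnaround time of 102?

Timeline: | 101 0-3 | 102 3-8 | 104 8-18 | 105 18-28 | 103 28-43 |
Completion: 101=3  102=8  103=43  104=18  105=28
Turnaround(102) = completion − arrival = 8 − 0 = 8

8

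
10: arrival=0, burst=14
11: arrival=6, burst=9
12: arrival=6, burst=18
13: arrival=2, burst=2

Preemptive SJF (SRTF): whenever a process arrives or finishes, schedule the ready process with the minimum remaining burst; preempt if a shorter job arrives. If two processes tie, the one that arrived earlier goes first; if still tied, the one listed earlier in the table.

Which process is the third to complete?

10

Schedule: | 10 0-2 | 13 2-4 | 10 4-6 | 11 6-15 | 10 15-25 | 12 25-43 |
Completion: 10=25  11=15  12=43  13=4
Turnaround (C−A): 10=25  11=9  12=37  13=2
Finish order: 13 → 11 → 10 → 12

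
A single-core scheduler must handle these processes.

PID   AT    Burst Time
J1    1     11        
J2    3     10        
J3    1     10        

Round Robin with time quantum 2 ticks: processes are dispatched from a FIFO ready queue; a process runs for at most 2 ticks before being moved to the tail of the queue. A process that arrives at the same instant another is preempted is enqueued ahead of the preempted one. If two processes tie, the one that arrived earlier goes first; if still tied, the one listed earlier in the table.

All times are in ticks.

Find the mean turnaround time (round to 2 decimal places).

29.00

Gantt: | idle 0-1 | J1 1-3 | J3 3-5 | J2 5-7 | J1 7-9 | J3 9-11 | J2 11-13 | J1 13-15 | J3 15-17 | J2 17-19 | J1 19-21 | J3 21-23 | J2 23-25 | J1 25-27 | J3 27-29 | J2 29-31 | J1 31-32 |
Completion: J1=32  J2=31  J3=29
Turnaround times: J1=31, J2=28, J3=28
Average turnaround = (31+28+28) / 3 = 87/3 = 29.00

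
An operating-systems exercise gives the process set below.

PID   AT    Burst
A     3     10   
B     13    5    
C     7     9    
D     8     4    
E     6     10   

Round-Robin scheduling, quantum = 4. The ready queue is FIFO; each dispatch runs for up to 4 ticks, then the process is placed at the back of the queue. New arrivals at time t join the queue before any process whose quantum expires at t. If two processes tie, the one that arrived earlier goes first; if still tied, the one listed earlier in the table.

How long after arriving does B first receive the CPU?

14

Schedule: | idle 0-3 | A 3-7 | E 7-11 | C 11-15 | A 15-19 | D 19-23 | E 23-27 | B 27-31 | C 31-35 | A 35-37 | E 37-39 | B 39-40 | C 40-41 |
Completion: A=37  B=40  C=41  D=23  E=39
Turnaround (C−A): A=34  B=27  C=34  D=15  E=33
Response(B) = first start − arrival = 27 − 13 = 14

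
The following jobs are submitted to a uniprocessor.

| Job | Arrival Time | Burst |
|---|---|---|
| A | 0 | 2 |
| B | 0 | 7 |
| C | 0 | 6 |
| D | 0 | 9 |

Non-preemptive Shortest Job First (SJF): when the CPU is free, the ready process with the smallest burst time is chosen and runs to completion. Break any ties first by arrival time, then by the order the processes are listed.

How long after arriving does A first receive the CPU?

0

Schedule: | A 0-2 | C 2-8 | B 8-15 | D 15-24 |
Completion: A=2  B=15  C=8  D=24
Turnaround (C−A): A=2  B=15  C=8  D=24
Response(A) = first start − arrival = 0 − 0 = 0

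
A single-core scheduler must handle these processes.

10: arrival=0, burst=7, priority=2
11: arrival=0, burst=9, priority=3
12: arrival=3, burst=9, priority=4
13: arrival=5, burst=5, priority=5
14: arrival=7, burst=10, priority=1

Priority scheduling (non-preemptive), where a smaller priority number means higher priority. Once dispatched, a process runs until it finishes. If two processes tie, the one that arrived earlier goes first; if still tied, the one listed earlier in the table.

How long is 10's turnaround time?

Schedule: | 10 0-7 | 14 7-17 | 11 17-26 | 12 26-35 | 13 35-40 |
Completion: 10=7  11=26  12=35  13=40  14=17
Turnaround (C−A): 10=7  11=26  12=32  13=35  14=10
Turnaround(10) = completion − arrival = 7 − 0 = 7

7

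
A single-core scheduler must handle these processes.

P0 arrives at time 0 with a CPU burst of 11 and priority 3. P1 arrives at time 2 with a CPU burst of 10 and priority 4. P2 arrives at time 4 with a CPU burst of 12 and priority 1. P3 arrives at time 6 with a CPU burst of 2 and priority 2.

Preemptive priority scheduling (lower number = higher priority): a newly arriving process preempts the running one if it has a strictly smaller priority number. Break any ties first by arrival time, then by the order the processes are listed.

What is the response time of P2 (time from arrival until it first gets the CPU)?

Timeline: | P0 0-4 | P2 4-16 | P3 16-18 | P0 18-25 | P1 25-35 |
Completion: P0=25  P1=35  P2=16  P3=18
Turnaround (C−A): P0=25  P1=33  P2=12  P3=12
Response(P2) = first start − arrival = 4 − 4 = 0

0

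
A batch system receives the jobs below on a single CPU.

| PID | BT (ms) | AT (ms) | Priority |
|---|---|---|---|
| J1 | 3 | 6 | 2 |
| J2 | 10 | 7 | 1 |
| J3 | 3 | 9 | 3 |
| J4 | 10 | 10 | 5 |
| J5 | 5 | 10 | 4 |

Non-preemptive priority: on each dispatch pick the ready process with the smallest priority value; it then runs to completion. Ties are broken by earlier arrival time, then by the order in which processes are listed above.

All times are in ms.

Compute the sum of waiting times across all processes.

Gantt: | idle 0-6 | J1 6-9 | J2 9-19 | J3 19-22 | J5 22-27 | J4 27-37 |
Completion: J1=9  J2=19  J3=22  J4=37  J5=27
Turnaround (C−A): J1=3  J2=12  J3=13  J4=27  J5=17
Waiting = turnaround − burst: J1=0, J2=2, J3=10, J4=17, J5=12
Total waiting = 0 + 2 + 10 + 17 + 12 = 41

41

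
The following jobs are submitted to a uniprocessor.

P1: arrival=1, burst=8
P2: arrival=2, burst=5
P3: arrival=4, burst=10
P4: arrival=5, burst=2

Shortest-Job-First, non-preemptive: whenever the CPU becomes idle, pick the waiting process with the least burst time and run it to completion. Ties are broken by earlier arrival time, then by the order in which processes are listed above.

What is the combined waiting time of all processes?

Gantt: | idle 0-1 | P1 1-9 | P4 9-11 | P2 11-16 | P3 16-26 |
Completion: P1=9  P2=16  P3=26  P4=11
Turnaround (C−A): P1=8  P2=14  P3=22  P4=6
Waiting = turnaround − burst: P1=0, P2=9, P3=12, P4=4
Total waiting = 0 + 9 + 12 + 4 = 25

25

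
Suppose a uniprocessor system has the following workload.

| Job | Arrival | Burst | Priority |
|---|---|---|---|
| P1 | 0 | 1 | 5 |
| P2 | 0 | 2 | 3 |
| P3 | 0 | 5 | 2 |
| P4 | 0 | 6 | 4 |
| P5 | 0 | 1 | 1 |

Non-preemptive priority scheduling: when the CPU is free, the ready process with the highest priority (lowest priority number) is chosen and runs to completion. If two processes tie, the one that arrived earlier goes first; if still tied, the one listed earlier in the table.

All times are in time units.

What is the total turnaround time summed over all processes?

44

Schedule: | P5 0-1 | P3 1-6 | P2 6-8 | P4 8-14 | P1 14-15 |
Completion: P1=15  P2=8  P3=6  P4=14  P5=1
Turnaround (C−A): P1=15  P2=8  P3=6  P4=14  P5=1
Turnaround = completion − arrival: P1=15, P2=8, P3=6, P4=14, P5=1
Total turnaround = 15 + 8 + 6 + 14 + 1 = 44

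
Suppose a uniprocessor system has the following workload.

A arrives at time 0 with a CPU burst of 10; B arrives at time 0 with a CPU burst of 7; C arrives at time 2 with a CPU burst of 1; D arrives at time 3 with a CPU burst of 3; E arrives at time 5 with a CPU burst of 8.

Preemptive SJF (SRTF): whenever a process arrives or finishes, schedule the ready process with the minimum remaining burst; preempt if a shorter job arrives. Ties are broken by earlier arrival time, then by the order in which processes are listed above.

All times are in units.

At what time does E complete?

19

Gantt: | B 0-2 | C 2-3 | D 3-6 | B 6-11 | E 11-19 | A 19-29 |
Completion: A=29  B=11  C=3  D=6  E=19
Turnaround (C−A): A=29  B=11  C=1  D=3  E=14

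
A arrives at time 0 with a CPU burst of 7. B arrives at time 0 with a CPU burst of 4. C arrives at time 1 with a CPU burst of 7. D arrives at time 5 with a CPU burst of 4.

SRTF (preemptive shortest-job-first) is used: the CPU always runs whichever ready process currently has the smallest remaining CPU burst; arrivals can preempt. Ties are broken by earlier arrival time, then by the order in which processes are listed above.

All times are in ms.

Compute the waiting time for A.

Timeline: | B 0-4 | A 4-5 | D 5-9 | A 9-15 | C 15-22 |
Completion: A=15  B=4  C=22  D=9
Waiting(A) = turnaround − burst = 15 − 7 = 8

8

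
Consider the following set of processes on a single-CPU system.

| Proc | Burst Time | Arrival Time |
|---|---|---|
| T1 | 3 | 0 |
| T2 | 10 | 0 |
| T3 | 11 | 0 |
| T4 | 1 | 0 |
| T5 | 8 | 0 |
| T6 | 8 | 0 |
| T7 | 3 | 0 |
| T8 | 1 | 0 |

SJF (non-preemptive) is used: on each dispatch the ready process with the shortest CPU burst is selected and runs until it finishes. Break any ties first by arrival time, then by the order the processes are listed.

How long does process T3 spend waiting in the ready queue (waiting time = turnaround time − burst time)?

34

Schedule: | T4 0-1 | T8 1-2 | T1 2-5 | T7 5-8 | T5 8-16 | T6 16-24 | T2 24-34 | T3 34-45 |
Completion: T1=5  T2=34  T3=45  T4=1  T5=16  T6=24  T7=8  T8=2
Waiting(T3) = turnaround − burst = 45 − 11 = 34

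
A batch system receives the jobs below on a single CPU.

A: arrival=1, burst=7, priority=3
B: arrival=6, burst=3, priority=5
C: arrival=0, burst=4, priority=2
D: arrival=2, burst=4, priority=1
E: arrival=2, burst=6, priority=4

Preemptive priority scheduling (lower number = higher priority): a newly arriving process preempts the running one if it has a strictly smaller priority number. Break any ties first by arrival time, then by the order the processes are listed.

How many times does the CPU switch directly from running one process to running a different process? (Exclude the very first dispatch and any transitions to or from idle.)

5

Schedule: | C 0-2 | D 2-6 | C 6-8 | A 8-15 | E 15-21 | B 21-24 |
Completion: A=15  B=24  C=8  D=6  E=21
Turnaround (C−A): A=14  B=18  C=8  D=4  E=19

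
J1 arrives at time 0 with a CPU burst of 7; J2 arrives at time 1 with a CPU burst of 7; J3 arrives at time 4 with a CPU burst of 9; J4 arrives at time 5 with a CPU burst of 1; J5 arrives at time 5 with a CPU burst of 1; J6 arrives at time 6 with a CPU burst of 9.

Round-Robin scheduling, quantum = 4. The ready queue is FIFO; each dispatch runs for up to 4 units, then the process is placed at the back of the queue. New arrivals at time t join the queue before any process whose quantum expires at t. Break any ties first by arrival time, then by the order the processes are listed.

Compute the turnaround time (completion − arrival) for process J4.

11

Gantt: | J1 0-4 | J2 4-8 | J3 8-12 | J1 12-15 | J4 15-16 | J5 16-17 | J6 17-21 | J2 21-24 | J3 24-28 | J6 28-32 | J3 32-33 | J6 33-34 |
Completion: J1=15  J2=24  J3=33  J4=16  J5=17  J6=34
Turnaround (C−A): J1=15  J2=23  J3=29  J4=11  J5=12  J6=28
Turnaround(J4) = completion − arrival = 16 − 5 = 11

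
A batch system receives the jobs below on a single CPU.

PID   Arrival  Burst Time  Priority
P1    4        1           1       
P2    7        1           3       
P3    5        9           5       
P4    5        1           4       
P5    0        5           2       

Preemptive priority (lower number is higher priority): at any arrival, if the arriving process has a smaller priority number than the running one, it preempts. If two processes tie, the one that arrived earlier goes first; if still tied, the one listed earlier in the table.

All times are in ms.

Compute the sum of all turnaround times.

Schedule: | P5 0-4 | P1 4-5 | P5 5-6 | P4 6-7 | P2 7-8 | P3 8-17 |
Completion: P1=5  P2=8  P3=17  P4=7  P5=6
Turnaround (C−A): P1=1  P2=1  P3=12  P4=2  P5=6
Turnaround = completion − arrival: P1=1, P2=1, P3=12, P4=2, P5=6
Total turnaround = 1 + 1 + 12 + 2 + 6 = 22

22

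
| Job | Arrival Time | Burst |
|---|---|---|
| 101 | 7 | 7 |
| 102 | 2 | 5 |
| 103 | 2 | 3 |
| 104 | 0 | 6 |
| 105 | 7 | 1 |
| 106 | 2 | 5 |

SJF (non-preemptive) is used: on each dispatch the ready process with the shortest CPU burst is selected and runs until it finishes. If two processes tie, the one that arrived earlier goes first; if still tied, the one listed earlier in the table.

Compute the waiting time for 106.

13

Gantt: | 104 0-6 | 103 6-9 | 105 9-10 | 102 10-15 | 106 15-20 | 101 20-27 |
Completion: 101=27  102=15  103=9  104=6  105=10  106=20
Turnaround (C−A): 101=20  102=13  103=7  104=6  105=3  106=18
Waiting(106) = turnaround − burst = 18 − 5 = 13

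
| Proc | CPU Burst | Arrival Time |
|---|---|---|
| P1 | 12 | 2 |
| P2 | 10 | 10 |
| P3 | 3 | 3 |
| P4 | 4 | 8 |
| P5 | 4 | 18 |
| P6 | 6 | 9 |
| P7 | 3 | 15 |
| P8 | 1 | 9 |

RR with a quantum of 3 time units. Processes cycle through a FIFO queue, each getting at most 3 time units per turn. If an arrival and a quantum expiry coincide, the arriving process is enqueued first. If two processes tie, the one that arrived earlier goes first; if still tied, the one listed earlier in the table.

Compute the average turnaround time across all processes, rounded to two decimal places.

Gantt: | idle 0-2 | P1 2-5 | P3 5-8 | P1 8-11 | P4 11-14 | P6 14-17 | P8 17-18 | P2 18-21 | P1 21-24 | P4 24-25 | P7 25-28 | P6 28-31 | P5 31-34 | P2 34-37 | P1 37-40 | P5 40-41 | P2 41-45 |
Completion: P1=40  P2=45  P3=8  P4=25  P5=41  P6=31  P7=28  P8=18
Turnaround (C−A): P1=38  P2=35  P3=5  P4=17  P5=23  P6=22  P7=13  P8=9
Turnaround times: P1=38, P2=35, P3=5, P4=17, P5=23, P6=22, P7=13, P8=9
Average turnaround = (38+35+5+17+23+22+13+9) / 8 = 162/8 = 20.25

20.25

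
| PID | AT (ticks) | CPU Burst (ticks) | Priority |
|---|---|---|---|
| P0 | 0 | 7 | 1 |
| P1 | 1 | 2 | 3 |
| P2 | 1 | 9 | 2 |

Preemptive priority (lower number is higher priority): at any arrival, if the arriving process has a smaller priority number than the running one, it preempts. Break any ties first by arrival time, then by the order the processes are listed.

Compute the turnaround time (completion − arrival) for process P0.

7

Schedule: | P0 0-7 | P2 7-16 | P1 16-18 |
Completion: P0=7  P1=18  P2=16
Turnaround(P0) = completion − arrival = 7 − 0 = 7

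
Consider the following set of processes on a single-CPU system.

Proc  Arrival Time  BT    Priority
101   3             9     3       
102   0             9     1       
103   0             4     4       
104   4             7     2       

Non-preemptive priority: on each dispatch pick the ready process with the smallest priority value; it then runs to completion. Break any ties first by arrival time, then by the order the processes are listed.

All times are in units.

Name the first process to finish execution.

102

Timeline: | 102 0-9 | 104 9-16 | 101 16-25 | 103 25-29 |
Completion: 101=25  102=9  103=29  104=16
Turnaround (C−A): 101=22  102=9  103=29  104=12
Finish order: 102 → 104 → 101 → 103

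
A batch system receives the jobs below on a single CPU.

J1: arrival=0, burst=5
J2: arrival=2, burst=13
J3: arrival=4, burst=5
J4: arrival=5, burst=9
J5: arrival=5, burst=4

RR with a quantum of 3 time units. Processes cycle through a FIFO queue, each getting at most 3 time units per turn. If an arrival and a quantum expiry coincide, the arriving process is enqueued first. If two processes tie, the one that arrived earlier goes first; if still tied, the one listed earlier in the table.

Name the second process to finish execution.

Schedule: | J1 0-3 | J2 3-6 | J1 6-8 | J3 8-11 | J4 11-14 | J5 14-17 | J2 17-20 | J3 20-22 | J4 22-25 | J5 25-26 | J2 26-29 | J4 29-32 | J2 32-36 |
Completion: J1=8  J2=36  J3=22  J4=32  J5=26
Turnaround (C−A): J1=8  J2=34  J3=18  J4=27  J5=21
Finish order: J1 → J3 → J5 → J4 → J2

J3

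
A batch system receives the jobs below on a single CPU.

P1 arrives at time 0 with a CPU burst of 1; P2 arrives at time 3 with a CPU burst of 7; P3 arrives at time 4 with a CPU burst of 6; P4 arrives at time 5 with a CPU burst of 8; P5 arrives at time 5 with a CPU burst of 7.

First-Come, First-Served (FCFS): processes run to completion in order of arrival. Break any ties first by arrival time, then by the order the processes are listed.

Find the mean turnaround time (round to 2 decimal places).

13.00

Gantt: | P1 0-1 | idle 1-3 | P2 3-10 | P3 10-16 | P4 16-24 | P5 24-31 |
Completion: P1=1  P2=10  P3=16  P4=24  P5=31
Turnaround (C−A): P1=1  P2=7  P3=12  P4=19  P5=26
Turnaround times: P1=1, P2=7, P3=12, P4=19, P5=26
Average turnaround = (1+7+12+19+26) / 5 = 65/5 = 13.00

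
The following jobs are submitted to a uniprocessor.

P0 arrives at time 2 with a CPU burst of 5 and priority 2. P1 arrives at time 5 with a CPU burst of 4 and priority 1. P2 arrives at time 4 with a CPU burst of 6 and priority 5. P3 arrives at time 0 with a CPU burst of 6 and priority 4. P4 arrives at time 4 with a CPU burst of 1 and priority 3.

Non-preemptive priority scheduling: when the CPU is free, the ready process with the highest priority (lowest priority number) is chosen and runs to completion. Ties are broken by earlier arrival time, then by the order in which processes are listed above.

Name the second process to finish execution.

P1

Timeline: | P3 0-6 | P1 6-10 | P0 10-15 | P4 15-16 | P2 16-22 |
Completion: P0=15  P1=10  P2=22  P3=6  P4=16
Turnaround (C−A): P0=13  P1=5  P2=18  P3=6  P4=12
Finish order: P3 → P1 → P0 → P4 → P2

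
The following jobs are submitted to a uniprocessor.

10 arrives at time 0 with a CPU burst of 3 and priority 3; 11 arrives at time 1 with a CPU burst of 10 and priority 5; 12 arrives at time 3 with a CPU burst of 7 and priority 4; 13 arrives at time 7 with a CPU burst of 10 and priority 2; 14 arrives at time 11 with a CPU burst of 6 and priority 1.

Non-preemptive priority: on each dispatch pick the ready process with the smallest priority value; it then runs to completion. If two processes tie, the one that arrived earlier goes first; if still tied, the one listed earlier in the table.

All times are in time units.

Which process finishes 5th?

11

Timeline: | 10 0-3 | 12 3-10 | 13 10-20 | 14 20-26 | 11 26-36 |
Completion: 10=3  11=36  12=10  13=20  14=26
Turnaround (C−A): 10=3  11=35  12=7  13=13  14=15
Finish order: 10 → 12 → 13 → 14 → 11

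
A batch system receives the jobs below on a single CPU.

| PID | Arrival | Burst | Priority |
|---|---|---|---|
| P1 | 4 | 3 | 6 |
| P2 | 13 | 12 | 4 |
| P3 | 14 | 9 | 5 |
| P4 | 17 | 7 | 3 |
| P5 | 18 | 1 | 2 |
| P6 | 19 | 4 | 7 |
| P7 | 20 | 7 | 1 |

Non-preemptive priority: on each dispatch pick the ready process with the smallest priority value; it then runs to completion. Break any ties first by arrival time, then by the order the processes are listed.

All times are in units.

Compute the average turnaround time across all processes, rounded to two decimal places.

19.14

Gantt: | idle 0-4 | P1 4-7 | idle 7-13 | P2 13-25 | P7 25-32 | P5 32-33 | P4 33-40 | P3 40-49 | P6 49-53 |
Completion: P1=7  P2=25  P3=49  P4=40  P5=33  P6=53  P7=32
Turnaround (C−A): P1=3  P2=12  P3=35  P4=23  P5=15  P6=34  P7=12
Turnaround times: P1=3, P2=12, P3=35, P4=23, P5=15, P6=34, P7=12
Average turnaround = (3+12+35+23+15+34+12) / 7 = 134/7 = 19.14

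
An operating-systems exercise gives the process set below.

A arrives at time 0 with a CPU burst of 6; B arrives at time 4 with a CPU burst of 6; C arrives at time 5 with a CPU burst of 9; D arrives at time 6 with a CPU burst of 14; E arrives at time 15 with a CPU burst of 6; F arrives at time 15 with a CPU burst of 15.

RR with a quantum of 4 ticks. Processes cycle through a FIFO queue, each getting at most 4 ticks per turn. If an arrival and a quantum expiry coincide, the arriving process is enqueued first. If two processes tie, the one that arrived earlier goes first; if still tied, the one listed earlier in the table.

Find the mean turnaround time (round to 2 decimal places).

Schedule: | A 0-4 | B 4-8 | A 8-10 | C 10-14 | D 14-18 | B 18-20 | C 20-24 | E 24-28 | F 28-32 | D 32-36 | C 36-37 | E 37-39 | F 39-43 | D 43-47 | F 47-51 | D 51-53 | F 53-56 |
Completion: A=10  B=20  C=37  D=53  E=39  F=56
Turnaround (C−A): A=10  B=16  C=32  D=47  E=24  F=41
Turnaround times: A=10, B=16, C=32, D=47, E=24, F=41
Average turnaround = (10+16+32+47+24+41) / 6 = 170/6 = 28.33

28.33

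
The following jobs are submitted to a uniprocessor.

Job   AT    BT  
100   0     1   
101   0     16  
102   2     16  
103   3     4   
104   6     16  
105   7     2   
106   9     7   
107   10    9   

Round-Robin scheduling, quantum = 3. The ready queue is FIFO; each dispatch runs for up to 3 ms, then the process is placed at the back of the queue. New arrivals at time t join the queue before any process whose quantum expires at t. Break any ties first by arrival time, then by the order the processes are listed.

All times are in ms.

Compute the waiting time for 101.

Timeline: | 100 0-1 | 101 1-4 | 102 4-7 | 103 7-10 | 101 10-13 | 104 13-16 | 105 16-18 | 102 18-21 | 106 21-24 | 107 24-27 | 103 27-28 | 101 28-31 | 104 31-34 | 102 34-37 | 106 37-40 | 107 40-43 | 101 43-46 | 104 46-49 | 102 49-52 | 106 52-53 | 107 53-56 | 101 56-59 | 104 59-62 | 102 62-65 | 101 65-66 | 104 66-69 | 102 69-70 | 104 70-71 |
Completion: 100=1  101=66  102=70  103=28  104=71  105=18  106=53  107=56
Turnaround (C−A): 100=1  101=66  102=68  103=25  104=65  105=11  106=44  107=46
Waiting(101) = turnaround − burst = 66 − 16 = 50

50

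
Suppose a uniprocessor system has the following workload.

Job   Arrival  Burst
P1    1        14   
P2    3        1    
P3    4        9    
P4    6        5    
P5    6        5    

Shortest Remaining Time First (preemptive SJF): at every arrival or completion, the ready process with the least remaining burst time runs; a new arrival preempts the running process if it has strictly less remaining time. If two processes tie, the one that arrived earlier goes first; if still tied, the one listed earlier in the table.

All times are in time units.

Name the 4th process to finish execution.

P3

Gantt: | idle 0-1 | P1 1-3 | P2 3-4 | P3 4-6 | P4 6-11 | P5 11-16 | P3 16-23 | P1 23-35 |
Completion: P1=35  P2=4  P3=23  P4=11  P5=16
Turnaround (C−A): P1=34  P2=1  P3=19  P4=5  P5=10
Finish order: P2 → P4 → P5 → P3 → P1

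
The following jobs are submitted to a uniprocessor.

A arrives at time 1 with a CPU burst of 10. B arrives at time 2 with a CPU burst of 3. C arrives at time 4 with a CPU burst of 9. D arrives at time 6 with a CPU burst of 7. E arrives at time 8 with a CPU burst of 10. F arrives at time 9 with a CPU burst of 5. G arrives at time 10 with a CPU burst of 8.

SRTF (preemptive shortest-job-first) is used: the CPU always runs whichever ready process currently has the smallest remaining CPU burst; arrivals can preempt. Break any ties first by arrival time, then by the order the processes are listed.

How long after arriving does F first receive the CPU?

Schedule: | idle 0-1 | A 1-2 | B 2-5 | A 5-6 | D 6-13 | F 13-18 | A 18-26 | G 26-34 | C 34-43 | E 43-53 |
Completion: A=26  B=5  C=43  D=13  E=53  F=18  G=34
Turnaround (C−A): A=25  B=3  C=39  D=7  E=45  F=9  G=24
Response(F) = first start − arrival = 13 − 9 = 4

4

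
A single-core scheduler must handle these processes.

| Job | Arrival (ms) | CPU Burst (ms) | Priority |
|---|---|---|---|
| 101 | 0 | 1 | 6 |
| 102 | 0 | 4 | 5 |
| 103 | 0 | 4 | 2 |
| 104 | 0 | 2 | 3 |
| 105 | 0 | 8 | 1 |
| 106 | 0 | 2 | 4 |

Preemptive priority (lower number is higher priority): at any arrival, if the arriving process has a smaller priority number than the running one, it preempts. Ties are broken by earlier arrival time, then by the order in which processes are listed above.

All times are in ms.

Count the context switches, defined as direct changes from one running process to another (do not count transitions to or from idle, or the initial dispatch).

Timeline: | 105 0-8 | 103 8-12 | 104 12-14 | 106 14-16 | 102 16-20 | 101 20-21 |
Completion: 101=21  102=20  103=12  104=14  105=8  106=16
Turnaround (C−A): 101=21  102=20  103=12  104=14  105=8  106=16

5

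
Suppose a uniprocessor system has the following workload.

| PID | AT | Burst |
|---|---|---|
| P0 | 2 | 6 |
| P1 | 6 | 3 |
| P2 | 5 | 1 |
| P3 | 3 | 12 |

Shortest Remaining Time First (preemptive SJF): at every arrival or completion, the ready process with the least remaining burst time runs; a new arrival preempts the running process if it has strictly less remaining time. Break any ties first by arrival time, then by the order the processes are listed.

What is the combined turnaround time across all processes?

Gantt: | idle 0-2 | P0 2-5 | P2 5-6 | P0 6-9 | P1 9-12 | P3 12-24 |
Completion: P0=9  P1=12  P2=6  P3=24
Turnaround = completion − arrival: P0=7, P1=6, P2=1, P3=21
Total turnaround = 7 + 6 + 1 + 21 = 35

35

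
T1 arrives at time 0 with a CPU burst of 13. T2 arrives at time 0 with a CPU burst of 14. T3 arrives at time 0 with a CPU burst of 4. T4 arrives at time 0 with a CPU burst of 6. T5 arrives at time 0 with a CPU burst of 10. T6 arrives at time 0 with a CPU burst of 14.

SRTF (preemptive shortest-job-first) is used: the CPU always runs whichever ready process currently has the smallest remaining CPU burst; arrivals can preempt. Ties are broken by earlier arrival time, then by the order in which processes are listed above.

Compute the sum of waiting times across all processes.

Schedule: | T3 0-4 | T4 4-10 | T5 10-20 | T1 20-33 | T2 33-47 | T6 47-61 |
Completion: T1=33  T2=47  T3=4  T4=10  T5=20  T6=61
Waiting = turnaround − burst: T1=20, T2=33, T3=0, T4=4, T5=10, T6=47
Total waiting = 20 + 33 + 0 + 4 + 10 + 47 = 114

114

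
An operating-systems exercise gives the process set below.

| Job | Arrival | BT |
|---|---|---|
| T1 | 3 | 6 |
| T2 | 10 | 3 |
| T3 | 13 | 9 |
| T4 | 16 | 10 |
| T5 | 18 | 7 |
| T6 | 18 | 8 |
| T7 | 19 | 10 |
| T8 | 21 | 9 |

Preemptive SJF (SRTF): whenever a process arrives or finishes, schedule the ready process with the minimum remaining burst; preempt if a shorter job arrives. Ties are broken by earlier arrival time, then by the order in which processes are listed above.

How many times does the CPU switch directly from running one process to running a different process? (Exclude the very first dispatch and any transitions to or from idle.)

6

Gantt: | idle 0-3 | T1 3-9 | idle 9-10 | T2 10-13 | T3 13-22 | T5 22-29 | T6 29-37 | T8 37-46 | T4 46-56 | T7 56-66 |
Completion: T1=9  T2=13  T3=22  T4=56  T5=29  T6=37  T7=66  T8=46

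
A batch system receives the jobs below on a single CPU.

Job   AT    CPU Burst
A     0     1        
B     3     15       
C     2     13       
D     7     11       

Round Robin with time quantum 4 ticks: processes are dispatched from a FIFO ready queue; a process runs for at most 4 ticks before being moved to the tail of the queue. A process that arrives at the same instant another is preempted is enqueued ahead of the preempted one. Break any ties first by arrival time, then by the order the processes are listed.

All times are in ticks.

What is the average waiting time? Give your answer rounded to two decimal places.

Timeline: | A 0-1 | idle 1-2 | C 2-6 | B 6-10 | C 10-14 | D 14-18 | B 18-22 | C 22-26 | D 26-30 | B 30-34 | C 34-35 | D 35-38 | B 38-41 |
Completion: A=1  B=41  C=35  D=38
Waiting times: A=0, B=23, C=20, D=20
Average waiting = (0+23+20+20) / 4 = 63/4 = 15.75

15.75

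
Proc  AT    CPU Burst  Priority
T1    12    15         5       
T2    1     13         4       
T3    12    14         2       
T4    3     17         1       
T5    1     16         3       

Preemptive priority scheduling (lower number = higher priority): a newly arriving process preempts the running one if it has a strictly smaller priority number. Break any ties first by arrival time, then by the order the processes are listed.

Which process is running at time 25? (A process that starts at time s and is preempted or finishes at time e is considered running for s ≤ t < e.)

Gantt: | idle 0-1 | T5 1-3 | T4 3-20 | T3 20-34 | T5 34-48 | T2 48-61 | T1 61-76 |
Completion: T1=76  T2=61  T3=34  T4=20  T5=48
Turnaround (C−A): T1=64  T2=60  T3=22  T4=17  T5=47

T3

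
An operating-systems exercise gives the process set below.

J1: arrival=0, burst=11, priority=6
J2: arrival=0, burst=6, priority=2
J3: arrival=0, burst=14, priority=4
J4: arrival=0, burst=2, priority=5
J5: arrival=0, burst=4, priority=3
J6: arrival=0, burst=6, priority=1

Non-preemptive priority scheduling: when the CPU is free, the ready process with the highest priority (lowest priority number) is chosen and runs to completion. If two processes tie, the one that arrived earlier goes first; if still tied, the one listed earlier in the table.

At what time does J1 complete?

Gantt: | J6 0-6 | J2 6-12 | J5 12-16 | J3 16-30 | J4 30-32 | J1 32-43 |
Completion: J1=43  J2=12  J3=30  J4=32  J5=16  J6=6
Turnaround (C−A): J1=43  J2=12  J3=30  J4=32  J5=16  J6=6

43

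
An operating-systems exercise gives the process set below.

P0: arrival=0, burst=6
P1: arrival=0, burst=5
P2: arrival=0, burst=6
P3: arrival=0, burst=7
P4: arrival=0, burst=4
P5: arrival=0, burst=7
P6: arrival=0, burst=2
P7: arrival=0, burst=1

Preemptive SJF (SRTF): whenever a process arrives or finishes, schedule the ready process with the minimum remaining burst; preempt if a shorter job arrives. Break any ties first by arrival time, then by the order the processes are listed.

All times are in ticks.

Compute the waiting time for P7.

0

Timeline: | P7 0-1 | P6 1-3 | P4 3-7 | P1 7-12 | P0 12-18 | P2 18-24 | P3 24-31 | P5 31-38 |
Completion: P0=18  P1=12  P2=24  P3=31  P4=7  P5=38  P6=3  P7=1
Turnaround (C−A): P0=18  P1=12  P2=24  P3=31  P4=7  P5=38  P6=3  P7=1
Waiting(P7) = turnaround − burst = 1 − 1 = 0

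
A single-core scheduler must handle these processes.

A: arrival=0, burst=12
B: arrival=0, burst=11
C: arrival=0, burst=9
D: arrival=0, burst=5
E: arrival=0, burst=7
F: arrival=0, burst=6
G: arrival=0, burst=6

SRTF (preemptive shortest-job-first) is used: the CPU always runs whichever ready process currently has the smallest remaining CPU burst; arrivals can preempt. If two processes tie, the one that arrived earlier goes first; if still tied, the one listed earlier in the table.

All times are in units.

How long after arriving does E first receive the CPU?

Gantt: | D 0-5 | F 5-11 | G 11-17 | E 17-24 | C 24-33 | B 33-44 | A 44-56 |
Completion: A=56  B=44  C=33  D=5  E=24  F=11  G=17
Turnaround (C−A): A=56  B=44  C=33  D=5  E=24  F=11  G=17
Response(E) = first start − arrival = 17 − 0 = 17

17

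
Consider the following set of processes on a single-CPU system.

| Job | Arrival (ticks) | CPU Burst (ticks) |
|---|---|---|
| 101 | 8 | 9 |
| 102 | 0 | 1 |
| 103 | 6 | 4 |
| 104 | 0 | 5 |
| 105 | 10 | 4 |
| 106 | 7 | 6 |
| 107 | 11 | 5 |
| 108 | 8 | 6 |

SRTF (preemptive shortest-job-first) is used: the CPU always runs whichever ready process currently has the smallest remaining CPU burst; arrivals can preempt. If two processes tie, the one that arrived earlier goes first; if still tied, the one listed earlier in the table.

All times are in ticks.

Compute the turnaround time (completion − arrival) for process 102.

Gantt: | 102 0-1 | 104 1-6 | 103 6-10 | 105 10-14 | 107 14-19 | 106 19-25 | 108 25-31 | 101 31-40 |
Completion: 101=40  102=1  103=10  104=6  105=14  106=25  107=19  108=31
Turnaround (C−A): 101=32  102=1  103=4  104=6  105=4  106=18  107=8  108=23
Turnaround(102) = completion − arrival = 1 − 0 = 1

1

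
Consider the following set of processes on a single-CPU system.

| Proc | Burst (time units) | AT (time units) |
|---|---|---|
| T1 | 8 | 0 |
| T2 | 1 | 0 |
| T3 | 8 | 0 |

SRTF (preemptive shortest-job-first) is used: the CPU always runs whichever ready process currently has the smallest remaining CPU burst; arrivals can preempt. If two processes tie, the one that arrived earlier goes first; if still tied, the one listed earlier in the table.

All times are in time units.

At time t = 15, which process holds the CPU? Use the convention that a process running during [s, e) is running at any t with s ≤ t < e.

T3

Schedule: | T2 0-1 | T1 1-9 | T3 9-17 |
Completion: T1=9  T2=1  T3=17
Turnaround (C−A): T1=9  T2=1  T3=17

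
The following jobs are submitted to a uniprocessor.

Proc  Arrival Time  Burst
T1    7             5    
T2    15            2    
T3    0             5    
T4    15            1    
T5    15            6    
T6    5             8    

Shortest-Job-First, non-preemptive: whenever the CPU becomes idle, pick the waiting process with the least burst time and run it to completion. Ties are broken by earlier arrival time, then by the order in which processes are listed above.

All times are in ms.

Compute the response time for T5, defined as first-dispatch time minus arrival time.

6

Gantt: | T3 0-5 | T6 5-13 | T1 13-18 | T4 18-19 | T2 19-21 | T5 21-27 |
Completion: T1=18  T2=21  T3=5  T4=19  T5=27  T6=13
Turnaround (C−A): T1=11  T2=6  T3=5  T4=4  T5=12  T6=8
Response(T5) = first start − arrival = 21 − 15 = 6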